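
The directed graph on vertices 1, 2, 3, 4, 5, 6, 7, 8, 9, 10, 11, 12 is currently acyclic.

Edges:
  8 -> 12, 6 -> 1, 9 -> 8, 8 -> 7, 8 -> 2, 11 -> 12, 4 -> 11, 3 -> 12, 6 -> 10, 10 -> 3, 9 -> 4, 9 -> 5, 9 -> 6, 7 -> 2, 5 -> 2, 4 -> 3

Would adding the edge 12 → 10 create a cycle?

Adding 12→10 creates a cycle iff 10 can already reach 12.
Path from 10: 10 → 3 → 12.
So 10 → … → 12 → 10 is a cycle.

Yes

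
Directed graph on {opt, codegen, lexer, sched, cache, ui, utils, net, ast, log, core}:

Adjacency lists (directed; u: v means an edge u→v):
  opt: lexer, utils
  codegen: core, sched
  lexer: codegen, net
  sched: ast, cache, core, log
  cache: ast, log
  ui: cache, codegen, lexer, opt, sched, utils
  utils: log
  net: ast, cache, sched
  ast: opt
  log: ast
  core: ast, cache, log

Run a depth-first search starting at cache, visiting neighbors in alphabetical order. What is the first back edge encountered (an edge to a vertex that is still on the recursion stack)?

core→ast

DFS from cache (visiting neighbors in alphabetical order); mark gray on enter, black on exit:
cache gray
  ast gray
    opt gray
      lexer gray
        codegen gray
          core gray
            core→ast: ast is gray → back edge
First back edge: core → ast.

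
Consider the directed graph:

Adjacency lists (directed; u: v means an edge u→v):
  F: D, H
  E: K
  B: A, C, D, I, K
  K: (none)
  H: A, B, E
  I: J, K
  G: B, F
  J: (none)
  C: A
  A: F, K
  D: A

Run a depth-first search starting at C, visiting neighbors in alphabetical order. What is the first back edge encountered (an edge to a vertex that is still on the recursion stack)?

DFS from C (visiting neighbors in alphabetical order); mark gray on enter, black on exit:
C gray
  A gray
    F gray
      D gray
        D→A: A is gray → back edge
First back edge: D → A.

D->A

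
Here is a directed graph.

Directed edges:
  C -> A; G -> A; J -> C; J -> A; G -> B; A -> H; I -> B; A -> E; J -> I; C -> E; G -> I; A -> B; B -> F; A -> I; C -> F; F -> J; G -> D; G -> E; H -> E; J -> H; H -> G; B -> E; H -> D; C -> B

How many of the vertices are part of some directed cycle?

8

A vertex is on a directed cycle iff it belongs to a strongly connected component of size ≥ 2 (or has a self-loop).
The vertices on cycles are {A, B, C, F, G, H, I, J} — 8 in total.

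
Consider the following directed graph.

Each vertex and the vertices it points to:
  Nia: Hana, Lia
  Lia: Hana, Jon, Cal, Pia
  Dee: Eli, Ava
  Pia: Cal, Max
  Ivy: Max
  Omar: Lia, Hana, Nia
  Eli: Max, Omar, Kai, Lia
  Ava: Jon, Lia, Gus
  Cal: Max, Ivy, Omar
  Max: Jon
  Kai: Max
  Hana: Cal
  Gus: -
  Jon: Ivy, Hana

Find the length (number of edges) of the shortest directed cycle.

For each vertex v, BFS finds the shortest path from v back to v.
The shortest such closed walk is Omar → Hana → Cal → Omar, length 3.

3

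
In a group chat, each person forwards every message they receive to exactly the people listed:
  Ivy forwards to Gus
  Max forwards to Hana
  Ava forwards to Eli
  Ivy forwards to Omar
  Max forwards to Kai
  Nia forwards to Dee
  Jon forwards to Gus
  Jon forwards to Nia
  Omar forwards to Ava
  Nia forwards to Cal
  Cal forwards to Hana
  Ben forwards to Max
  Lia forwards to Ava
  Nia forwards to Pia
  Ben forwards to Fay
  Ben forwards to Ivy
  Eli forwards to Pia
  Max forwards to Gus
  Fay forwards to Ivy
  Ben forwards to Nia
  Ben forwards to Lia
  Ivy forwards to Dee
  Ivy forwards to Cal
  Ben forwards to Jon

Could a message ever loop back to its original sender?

No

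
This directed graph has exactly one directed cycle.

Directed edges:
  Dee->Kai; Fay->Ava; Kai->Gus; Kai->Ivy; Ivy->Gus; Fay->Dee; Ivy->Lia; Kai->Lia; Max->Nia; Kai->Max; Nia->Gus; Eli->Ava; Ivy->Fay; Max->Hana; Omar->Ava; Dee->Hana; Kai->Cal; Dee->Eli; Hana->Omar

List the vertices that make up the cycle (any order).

Dee, Fay, Ivy, Kai

DFS with gray/black marking from Kai:
Kai gray
  Ivy gray
    Fay gray
      Ava gray
      Ava black
      Dee gray
        Hana gray
          Omar gray
            Omar→Ava: Ava black — skip
          Omar black
        Hana black
        Dee→Kai: Kai is gray → back edge
Back edge closes the cycle Kai → Ivy → Fay → Dee → Kai; its vertices are {Dee, Fay, Ivy, Kai}.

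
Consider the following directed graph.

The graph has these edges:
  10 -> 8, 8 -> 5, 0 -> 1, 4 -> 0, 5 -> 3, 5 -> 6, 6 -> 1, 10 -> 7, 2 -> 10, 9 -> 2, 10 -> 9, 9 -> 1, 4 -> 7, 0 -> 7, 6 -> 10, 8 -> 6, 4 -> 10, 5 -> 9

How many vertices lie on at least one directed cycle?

A vertex is on a directed cycle iff it belongs to a strongly connected component of size ≥ 2 (or has a self-loop).
The vertices on cycles are {2, 5, 6, 8, 9, 10} — 6 in total.

6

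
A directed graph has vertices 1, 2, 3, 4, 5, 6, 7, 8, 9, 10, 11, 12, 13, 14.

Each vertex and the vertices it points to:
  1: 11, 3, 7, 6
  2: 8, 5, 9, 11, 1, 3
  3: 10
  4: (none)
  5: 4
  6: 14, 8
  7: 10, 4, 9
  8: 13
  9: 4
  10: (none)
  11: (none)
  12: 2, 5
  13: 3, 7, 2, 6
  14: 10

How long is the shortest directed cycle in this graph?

For each vertex v, BFS finds the shortest path from v back to v.
The shortest such closed walk is 2 → 8 → 13 → 2, length 3.

3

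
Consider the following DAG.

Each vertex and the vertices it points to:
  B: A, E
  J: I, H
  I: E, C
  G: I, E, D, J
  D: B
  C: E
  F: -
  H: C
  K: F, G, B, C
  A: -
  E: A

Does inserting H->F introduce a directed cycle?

No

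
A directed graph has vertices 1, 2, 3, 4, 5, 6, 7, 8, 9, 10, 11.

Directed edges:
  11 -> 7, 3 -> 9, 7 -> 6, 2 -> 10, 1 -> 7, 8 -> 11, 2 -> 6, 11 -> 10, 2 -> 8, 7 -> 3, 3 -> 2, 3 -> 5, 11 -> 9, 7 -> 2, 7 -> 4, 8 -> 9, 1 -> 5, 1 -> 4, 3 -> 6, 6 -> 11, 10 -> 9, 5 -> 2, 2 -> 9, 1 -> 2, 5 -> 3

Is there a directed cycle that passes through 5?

Yes

5 is on a cycle iff 5 can reach itself via ≥1 edge.
5 → 3 → 5 — yes.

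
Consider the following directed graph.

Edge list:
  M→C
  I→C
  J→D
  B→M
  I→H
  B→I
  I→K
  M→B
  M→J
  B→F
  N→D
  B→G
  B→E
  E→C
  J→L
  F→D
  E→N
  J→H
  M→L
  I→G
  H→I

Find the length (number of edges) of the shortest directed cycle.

2

For each vertex v, BFS finds the shortest path from v back to v.
The shortest such closed walk is B → M → B, length 2.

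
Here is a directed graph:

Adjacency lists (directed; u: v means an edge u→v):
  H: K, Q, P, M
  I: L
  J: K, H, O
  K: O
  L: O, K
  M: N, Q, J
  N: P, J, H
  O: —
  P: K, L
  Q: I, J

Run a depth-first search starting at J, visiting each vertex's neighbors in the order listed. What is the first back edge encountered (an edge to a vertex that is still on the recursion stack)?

Q->J

DFS from J (visiting each vertex's neighbors in the order listed); mark gray on enter, black on exit:
J gray
  K gray
    O gray
    O black
  K black
  H gray
    H→K: K black — skip
    Q gray
      I gray
        L gray
          L→O: O black — skip
          L→K: K black — skip
        L black
      I black
      Q→J: J is gray → back edge
First back edge: Q → J.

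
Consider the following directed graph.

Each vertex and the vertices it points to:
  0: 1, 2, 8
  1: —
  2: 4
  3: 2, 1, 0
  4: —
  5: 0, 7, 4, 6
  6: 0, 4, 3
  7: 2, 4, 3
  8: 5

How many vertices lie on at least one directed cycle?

6

A vertex is on a directed cycle iff it belongs to a strongly connected component of size ≥ 2 (or has a self-loop).
The vertices on cycles are {0, 3, 5, 6, 7, 8} — 6 in total.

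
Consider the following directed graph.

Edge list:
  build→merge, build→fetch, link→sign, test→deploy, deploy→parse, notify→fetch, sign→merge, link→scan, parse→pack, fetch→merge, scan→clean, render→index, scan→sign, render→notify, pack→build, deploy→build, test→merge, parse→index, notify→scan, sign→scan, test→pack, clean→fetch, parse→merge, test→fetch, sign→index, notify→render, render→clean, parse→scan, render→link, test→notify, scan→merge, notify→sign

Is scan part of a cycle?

Yes

scan is on a cycle iff scan can reach itself via ≥1 edge.
scan → sign → scan — yes.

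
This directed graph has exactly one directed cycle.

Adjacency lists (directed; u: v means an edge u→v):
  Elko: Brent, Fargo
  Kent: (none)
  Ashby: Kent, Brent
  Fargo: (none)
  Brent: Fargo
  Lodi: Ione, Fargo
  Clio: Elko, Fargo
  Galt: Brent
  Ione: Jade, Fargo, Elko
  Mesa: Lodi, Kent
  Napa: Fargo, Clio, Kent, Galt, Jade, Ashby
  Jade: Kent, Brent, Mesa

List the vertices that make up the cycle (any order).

Ione, Jade, Lodi, Mesa

DFS with gray/black marking from Jade:
Jade gray
  Kent gray
  Kent black
  Brent gray
    Fargo gray
    Fargo black
  Brent black
  Mesa gray
    Lodi gray
      Ione gray
        Ione→Jade: Jade is gray → back edge
Back edge closes the cycle Jade → Mesa → Lodi → Ione → Jade; its vertices are {Ione, Jade, Lodi, Mesa}.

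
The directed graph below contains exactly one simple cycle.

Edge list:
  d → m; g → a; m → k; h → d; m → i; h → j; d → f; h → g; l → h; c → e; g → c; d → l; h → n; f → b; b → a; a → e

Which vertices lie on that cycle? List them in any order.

d, h, l

DFS with gray/black marking from h:
h gray
  g gray
    a gray
      e gray
      e black
    a black
    c gray
      c→e: e black — skip
    c black
  g black
  j gray
  j black
  n gray
  n black
  d gray
    l gray
      l→h: h is gray → back edge
Back edge closes the cycle h → d → l → h; its vertices are {d, h, l}.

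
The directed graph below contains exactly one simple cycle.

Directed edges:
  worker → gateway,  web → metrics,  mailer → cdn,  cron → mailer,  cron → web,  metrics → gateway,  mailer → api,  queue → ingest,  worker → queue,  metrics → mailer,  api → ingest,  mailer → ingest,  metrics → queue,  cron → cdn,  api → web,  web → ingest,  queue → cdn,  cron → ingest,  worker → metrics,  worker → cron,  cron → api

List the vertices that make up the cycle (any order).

api, web, mailer, metrics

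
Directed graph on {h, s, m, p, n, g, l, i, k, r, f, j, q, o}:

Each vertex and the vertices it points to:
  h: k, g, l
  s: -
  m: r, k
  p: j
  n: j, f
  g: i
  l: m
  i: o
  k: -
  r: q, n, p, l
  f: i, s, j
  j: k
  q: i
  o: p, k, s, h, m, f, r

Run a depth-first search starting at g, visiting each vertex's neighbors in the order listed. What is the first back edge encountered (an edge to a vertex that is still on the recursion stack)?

h→g

DFS from g (visiting each vertex's neighbors in the order listed); mark gray on enter, black on exit:
g gray
  i gray
    o gray
      p gray
        j gray
          k gray
          k black
        j black
      p black
      o→k: k black — skip
      s gray
      s black
      h gray
        h→k: k black — skip
        h→g: g is gray → back edge
First back edge: h → g.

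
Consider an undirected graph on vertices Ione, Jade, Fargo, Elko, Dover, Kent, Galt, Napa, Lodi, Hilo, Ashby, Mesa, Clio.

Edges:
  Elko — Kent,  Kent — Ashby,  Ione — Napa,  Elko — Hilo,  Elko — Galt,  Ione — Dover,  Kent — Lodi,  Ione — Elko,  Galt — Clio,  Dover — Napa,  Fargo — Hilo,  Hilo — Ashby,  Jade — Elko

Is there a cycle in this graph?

Yes

DFS, tracking each vertex's parent; an edge to a visited non-parent vertex closes a cycle.
Start from Clio:
visit Clio (parent –)
  visit Galt (parent Clio)
    Galt–Clio: parent, skip
    visit Elko (parent Galt)
      Elko–Galt: parent, skip
      visit Ione (parent Elko)
        visit Napa (parent Ione)
          Napa–Ione: parent, skip
          visit Dover (parent Napa)
            Dover–Napa: parent, skip
            Dover–Ione: Ione visited and ≠ parent → cycle
Cycle: Ione – Napa – Dover – Ione.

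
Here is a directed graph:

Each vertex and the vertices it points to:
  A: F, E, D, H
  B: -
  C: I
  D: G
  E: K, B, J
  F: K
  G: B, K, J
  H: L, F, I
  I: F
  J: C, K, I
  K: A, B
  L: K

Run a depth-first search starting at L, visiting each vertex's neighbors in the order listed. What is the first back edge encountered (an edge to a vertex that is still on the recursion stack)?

DFS from L (visiting each vertex's neighbors in the order listed); mark gray on enter, black on exit:
L gray
  K gray
    A gray
      F gray
        F→K: K is gray → back edge
First back edge: F → K.

F->K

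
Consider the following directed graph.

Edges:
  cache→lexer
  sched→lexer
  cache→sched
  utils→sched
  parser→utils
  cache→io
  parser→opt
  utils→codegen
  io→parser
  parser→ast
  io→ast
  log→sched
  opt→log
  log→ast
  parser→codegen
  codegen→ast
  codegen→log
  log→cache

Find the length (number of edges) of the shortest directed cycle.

5

For each vertex v, BFS finds the shortest path from v back to v.
The shortest such closed walk is parser → codegen → log → cache → io → parser, length 5.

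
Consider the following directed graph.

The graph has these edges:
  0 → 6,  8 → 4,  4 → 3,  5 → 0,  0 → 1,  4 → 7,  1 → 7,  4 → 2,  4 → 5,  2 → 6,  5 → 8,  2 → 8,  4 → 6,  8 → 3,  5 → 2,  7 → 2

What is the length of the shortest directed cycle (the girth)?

For each vertex v, BFS finds the shortest path from v back to v.
The shortest such closed walk is 4 → 2 → 8 → 4, length 3.

3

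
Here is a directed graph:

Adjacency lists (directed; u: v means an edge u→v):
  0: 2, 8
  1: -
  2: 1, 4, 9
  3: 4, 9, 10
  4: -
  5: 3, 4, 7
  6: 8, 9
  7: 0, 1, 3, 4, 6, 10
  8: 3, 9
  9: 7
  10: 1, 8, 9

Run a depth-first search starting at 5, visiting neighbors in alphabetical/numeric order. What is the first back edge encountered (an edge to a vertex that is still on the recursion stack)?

2→9

DFS from 5 (visiting neighbors in alphabetical/numeric order); mark gray on enter, black on exit:
5 gray
  3 gray
    4 gray
    4 black
    9 gray
      7 gray
        0 gray
          2 gray
            1 gray
            1 black
            2→4: 4 black — skip
            2→9: 9 is gray → back edge
First back edge: 2 → 9.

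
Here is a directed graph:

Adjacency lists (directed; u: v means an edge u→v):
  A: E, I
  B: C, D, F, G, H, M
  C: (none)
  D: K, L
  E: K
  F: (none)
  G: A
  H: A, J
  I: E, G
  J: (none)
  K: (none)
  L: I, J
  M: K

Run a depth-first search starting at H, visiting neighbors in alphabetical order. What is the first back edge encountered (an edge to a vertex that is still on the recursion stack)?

DFS from H (visiting neighbors in alphabetical order); mark gray on enter, black on exit:
H gray
  A gray
    E gray
      K gray
      K black
    E black
    I gray
      I→E: E black — skip
      G gray
        G→A: A is gray → back edge
First back edge: G → A.

G→A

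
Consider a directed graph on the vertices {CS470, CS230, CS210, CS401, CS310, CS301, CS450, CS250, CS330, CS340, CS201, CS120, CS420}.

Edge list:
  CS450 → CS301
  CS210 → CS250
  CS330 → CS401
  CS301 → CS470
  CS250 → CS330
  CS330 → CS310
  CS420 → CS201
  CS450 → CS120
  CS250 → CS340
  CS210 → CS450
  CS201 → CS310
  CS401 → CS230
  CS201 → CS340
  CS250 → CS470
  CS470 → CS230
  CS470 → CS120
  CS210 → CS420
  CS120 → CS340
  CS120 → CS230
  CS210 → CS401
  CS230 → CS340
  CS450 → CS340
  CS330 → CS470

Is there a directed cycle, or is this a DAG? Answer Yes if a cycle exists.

No

DFS with white/gray/black marking, starting from CS250:
CS250 gray
  CS330 gray
    CS401 gray
      CS230 gray
        CS340 gray
        CS340 black
      CS230 black
    CS401 black
    CS470 gray
      CS120 gray
        CS120→CS230: CS230 black — skip
        CS120→CS340: CS340 black — skip
      CS120 black
      CS470→CS230: CS230 black — skip
    CS470 black
    CS310 gray
    CS310 black
  CS330 black
  CS250→CS340: CS340 black — skip
  CS250→CS470: CS470 black — skip
CS250 black
CS210 gray
  CS210→CS401: CS401 black — skip
  CS420 gray
    CS201 gray
      CS201→CS310: CS310 black — skip
      CS201→CS340: CS340 black — skip
    CS201 black
  CS420 black
  CS450 gray
    CS450→CS340: CS340 black — skip
    CS301 gray
      CS301→CS470: CS470 black — skip
    CS301 black
    CS450→CS120: CS120 black — skip
  CS450 black
  CS210→CS250: CS250 black — skip
CS210 black
Every edge goes to a white or black vertex — no back edge, so the graph is acyclic.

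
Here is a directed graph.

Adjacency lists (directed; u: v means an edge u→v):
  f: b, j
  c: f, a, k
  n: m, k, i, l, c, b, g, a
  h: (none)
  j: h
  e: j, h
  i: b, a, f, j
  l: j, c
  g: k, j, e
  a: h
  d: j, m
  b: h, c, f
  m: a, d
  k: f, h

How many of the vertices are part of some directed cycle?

A vertex is on a directed cycle iff it belongs to a strongly connected component of size ≥ 2 (or has a self-loop).
The vertices on cycles are {b, c, d, f, k, m} — 6 in total.

6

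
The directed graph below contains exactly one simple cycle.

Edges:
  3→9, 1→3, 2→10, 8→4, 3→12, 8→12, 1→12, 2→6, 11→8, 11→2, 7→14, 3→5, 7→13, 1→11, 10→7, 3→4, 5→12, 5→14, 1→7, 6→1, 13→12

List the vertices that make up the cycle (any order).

1, 2, 6, 11

DFS with gray/black marking from 1:
1 gray
  3 gray
    4 gray
    4 black
    12 gray
    12 black
    5 gray
      14 gray
      14 black
      5→12: 12 black — skip
    5 black
    9 gray
    9 black
  3 black
  7 gray
    13 gray
      13→12: 12 black — skip
    13 black
    7→14: 14 black — skip
  7 black
  1→12: 12 black — skip
  11 gray
    2 gray
      6 gray
        6→1: 1 is gray → back edge
Back edge closes the cycle 1 → 11 → 2 → 6 → 1; its vertices are {1, 2, 6, 11}.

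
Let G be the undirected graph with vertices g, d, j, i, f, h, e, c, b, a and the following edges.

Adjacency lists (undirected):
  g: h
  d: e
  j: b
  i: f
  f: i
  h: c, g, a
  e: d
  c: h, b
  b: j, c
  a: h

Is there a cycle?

DFS, tracking each vertex's parent; an edge to a visited non-parent vertex closes a cycle.
Start from i:
visit i (parent –)
  visit f (parent i)
    f–i: parent, skip
visit g (parent –)
  visit h (parent g)
    visit c (parent h)
      c–h: parent, skip
      visit b (parent c)
        visit j (parent b)
          j–b: parent, skip
        b–c: parent, skip
    h–g: parent, skip
    visit a (parent h)
      a–h: parent, skip
visit d (parent –)
  visit e (parent d)
    e–d: parent, skip
No non-parent visited neighbor found — the graph is a forest.

No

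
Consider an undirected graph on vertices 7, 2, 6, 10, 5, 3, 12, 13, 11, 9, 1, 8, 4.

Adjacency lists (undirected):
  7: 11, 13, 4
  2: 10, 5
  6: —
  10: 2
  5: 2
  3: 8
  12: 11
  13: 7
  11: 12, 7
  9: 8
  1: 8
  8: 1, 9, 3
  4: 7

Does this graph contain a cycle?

DFS, tracking each vertex's parent; an edge to a visited non-parent vertex closes a cycle.
Start from 6:
visit 6 (parent –)
visit 7 (parent –)
  visit 11 (parent 7)
    visit 12 (parent 11)
      12–11: parent, skip
    11–7: parent, skip
  visit 13 (parent 7)
    13–7: parent, skip
  visit 4 (parent 7)
    4–7: parent, skip
visit 2 (parent –)
  visit 10 (parent 2)
    10–2: parent, skip
  visit 5 (parent 2)
    5–2: parent, skip
visit 3 (parent –)
  visit 8 (parent 3)
    visit 1 (parent 8)
      1–8: parent, skip
    visit 9 (parent 8)
      9–8: parent, skip
    8–3: parent, skip
No non-parent visited neighbor found — the graph is a forest.

No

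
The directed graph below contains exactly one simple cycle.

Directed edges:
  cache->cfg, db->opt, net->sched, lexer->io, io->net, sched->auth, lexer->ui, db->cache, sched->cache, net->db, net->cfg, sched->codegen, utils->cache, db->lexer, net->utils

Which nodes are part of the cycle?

DFS with gray/black marking from net:
net gray
  utils gray
    cache gray
      cfg gray
      cfg black
    cache black
  utils black
  net→cfg: cfg black — skip
  db gray
    lexer gray
      ui gray
      ui black
      io gray
        io→net: net is gray → back edge
Back edge closes the cycle net → db → lexer → io → net; its vertices are {db, io, net, lexer}.

db, io, net, lexer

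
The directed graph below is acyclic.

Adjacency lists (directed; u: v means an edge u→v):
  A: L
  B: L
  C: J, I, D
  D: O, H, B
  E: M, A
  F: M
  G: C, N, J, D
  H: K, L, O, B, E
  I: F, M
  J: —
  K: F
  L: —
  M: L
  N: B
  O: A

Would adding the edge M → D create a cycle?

Yes

Adding M→D creates a cycle iff D can already reach M.
Path from D: D → H → E → M.
So D → … → M → D is a cycle.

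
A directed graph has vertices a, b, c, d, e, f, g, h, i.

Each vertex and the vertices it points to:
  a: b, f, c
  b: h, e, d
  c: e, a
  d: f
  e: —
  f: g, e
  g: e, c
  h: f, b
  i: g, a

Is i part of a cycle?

i lies on a cycle iff there is a path from i back to itself.
Exploring from i, it never reaches itself; equivalently, its strongly connected component is a singleton.

No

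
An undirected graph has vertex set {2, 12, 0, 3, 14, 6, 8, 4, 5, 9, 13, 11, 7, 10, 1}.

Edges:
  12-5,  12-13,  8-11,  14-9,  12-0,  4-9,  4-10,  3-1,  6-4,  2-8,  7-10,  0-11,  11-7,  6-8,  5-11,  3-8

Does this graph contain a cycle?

DFS, tracking each vertex's parent; an edge to a visited non-parent vertex closes a cycle.
Start from 12:
visit 12 (parent –)
  visit 0 (parent 12)
    0–12: parent, skip
    visit 11 (parent 0)
      visit 8 (parent 11)
        visit 3 (parent 8)
          visit 1 (parent 3)
            1–3: parent, skip
          3–8: parent, skip
        8–11: parent, skip
        visit 2 (parent 8)
          2–8: parent, skip
        visit 6 (parent 8)
          visit 4 (parent 6)
            4–6: parent, skip
            visit 10 (parent 4)
              10–4: parent, skip
              visit 7 (parent 10)
                7–11: 11 visited and ≠ parent → cycle
Cycle: 11 – 8 – 6 – 4 – 10 – 7 – 11.

Yes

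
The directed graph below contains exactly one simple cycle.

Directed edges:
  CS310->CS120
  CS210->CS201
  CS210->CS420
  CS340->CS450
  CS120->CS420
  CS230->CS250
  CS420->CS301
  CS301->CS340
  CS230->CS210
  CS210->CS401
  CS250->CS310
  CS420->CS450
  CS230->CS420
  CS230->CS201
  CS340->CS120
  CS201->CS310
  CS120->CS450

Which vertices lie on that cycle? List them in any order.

DFS with gray/black marking from CS420:
CS420 gray
  CS450 gray
  CS450 black
  CS301 gray
    CS340 gray
      CS340→CS450: CS450 black — skip
      CS120 gray
        CS120→CS450: CS450 black — skip
        CS120→CS420: CS420 is gray → back edge
Back edge closes the cycle CS420 → CS301 → CS340 → CS120 → CS420; its vertices are {CS120, CS301, CS340, CS420}.

CS120, CS301, CS340, CS420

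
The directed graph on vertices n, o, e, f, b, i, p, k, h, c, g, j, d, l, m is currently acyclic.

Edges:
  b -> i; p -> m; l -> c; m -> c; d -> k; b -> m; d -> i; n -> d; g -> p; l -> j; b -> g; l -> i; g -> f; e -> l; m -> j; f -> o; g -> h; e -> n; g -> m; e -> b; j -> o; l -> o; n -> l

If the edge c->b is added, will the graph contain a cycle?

Yes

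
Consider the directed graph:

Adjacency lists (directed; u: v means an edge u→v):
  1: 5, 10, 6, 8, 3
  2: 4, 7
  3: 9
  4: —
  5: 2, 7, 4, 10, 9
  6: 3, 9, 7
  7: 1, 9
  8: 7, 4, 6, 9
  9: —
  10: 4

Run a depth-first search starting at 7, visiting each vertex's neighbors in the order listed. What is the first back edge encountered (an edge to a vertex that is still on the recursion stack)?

DFS from 7 (visiting each vertex's neighbors in the order listed); mark gray on enter, black on exit:
7 gray
  1 gray
    5 gray
      2 gray
        4 gray
        4 black
        2→7: 7 is gray → back edge
First back edge: 2 → 7.

2->7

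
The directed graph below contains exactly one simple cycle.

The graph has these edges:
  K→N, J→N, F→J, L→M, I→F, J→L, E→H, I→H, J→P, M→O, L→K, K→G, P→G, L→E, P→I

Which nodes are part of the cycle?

F, I, J, P

DFS with gray/black marking from J:
J gray
  P gray
    I gray
      F gray
        F→J: J is gray → back edge
Back edge closes the cycle J → P → I → F → J; its vertices are {F, I, J, P}.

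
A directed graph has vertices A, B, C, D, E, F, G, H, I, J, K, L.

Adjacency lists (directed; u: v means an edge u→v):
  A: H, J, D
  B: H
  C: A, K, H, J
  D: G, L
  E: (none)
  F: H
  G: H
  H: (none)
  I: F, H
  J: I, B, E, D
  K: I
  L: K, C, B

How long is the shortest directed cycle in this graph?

For each vertex v, BFS finds the shortest path from v back to v.
The shortest such closed walk is A → D → L → C → A, length 4.

4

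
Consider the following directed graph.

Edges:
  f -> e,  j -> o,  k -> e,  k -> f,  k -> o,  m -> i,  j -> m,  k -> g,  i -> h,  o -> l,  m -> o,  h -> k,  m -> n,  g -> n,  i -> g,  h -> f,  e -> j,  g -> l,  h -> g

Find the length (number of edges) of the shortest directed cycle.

For each vertex v, BFS finds the shortest path from v back to v.
The shortest such closed walk is i → h → f → e → j → m → i, length 6.

6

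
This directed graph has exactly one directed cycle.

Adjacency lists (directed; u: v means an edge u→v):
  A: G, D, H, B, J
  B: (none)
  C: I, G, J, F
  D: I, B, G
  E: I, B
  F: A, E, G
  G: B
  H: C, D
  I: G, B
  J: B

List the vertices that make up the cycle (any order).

DFS with gray/black marking from A:
A gray
  G gray
    B gray
    B black
  G black
  D gray
    I gray
      I→G: G black — skip
      I→B: B black — skip
    I black
    D→B: B black — skip
    D→G: G black — skip
  D black
  H gray
    C gray
      C→I: I black — skip
      C→G: G black — skip
      J gray
        J→B: B black — skip
      J black
      F gray
        F→A: A is gray → back edge
Back edge closes the cycle A → H → C → F → A; its vertices are {A, C, F, H}.

A, C, F, H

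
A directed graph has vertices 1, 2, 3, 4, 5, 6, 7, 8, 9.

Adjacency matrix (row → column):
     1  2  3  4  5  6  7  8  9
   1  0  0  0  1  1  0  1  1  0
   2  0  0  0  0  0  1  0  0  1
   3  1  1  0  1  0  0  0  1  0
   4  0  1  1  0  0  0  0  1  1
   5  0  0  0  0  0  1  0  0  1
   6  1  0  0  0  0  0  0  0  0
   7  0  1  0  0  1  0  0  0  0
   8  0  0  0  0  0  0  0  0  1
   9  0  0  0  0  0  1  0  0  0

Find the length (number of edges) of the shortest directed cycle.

For each vertex v, BFS finds the shortest path from v back to v.
The shortest such closed walk is 3 → 4 → 3, length 2.

2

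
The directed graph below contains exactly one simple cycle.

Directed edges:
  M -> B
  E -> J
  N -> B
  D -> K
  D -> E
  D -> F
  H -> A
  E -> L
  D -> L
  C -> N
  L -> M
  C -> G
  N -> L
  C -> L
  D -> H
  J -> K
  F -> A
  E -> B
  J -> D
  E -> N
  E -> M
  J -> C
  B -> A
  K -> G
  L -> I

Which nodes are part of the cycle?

DFS with gray/black marking from D:
D gray
  E gray
    M gray
      B gray
        A gray
        A black
      B black
    M black
    N gray
      L gray
        L→M: M black — skip
        I gray
        I black
      L black
      N→B: B black — skip
    N black
    E→B: B black — skip
    J gray
      C gray
        C→N: N black — skip
        G gray
        G black
        C→L: L black — skip
      C black
      K gray
        K→G: G black — skip
      K black
      J→D: D is gray → back edge
Back edge closes the cycle D → E → J → D; its vertices are {D, E, J}.

D, E, J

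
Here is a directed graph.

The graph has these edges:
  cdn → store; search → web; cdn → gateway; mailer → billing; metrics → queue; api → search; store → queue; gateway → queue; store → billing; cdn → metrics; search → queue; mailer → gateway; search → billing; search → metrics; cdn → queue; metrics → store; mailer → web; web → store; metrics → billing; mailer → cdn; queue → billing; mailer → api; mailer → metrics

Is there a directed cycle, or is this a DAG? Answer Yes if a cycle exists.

DFS with white/gray/black marking, starting from cdn:
cdn gray
  store gray
    queue gray
      billing gray
      billing black
    queue black
    store→billing: billing black — skip
  store black
  cdn→queue: queue black — skip
  gateway gray
    gateway→queue: queue black — skip
  gateway black
  metrics gray
    metrics→store: store black — skip
    metrics→queue: queue black — skip
    metrics→billing: billing black — skip
  metrics black
cdn black
api gray
  search gray
    web gray
      web→store: store black — skip
    web black
    search→queue: queue black — skip
    search→billing: billing black — skip
    search→metrics: metrics black — skip
  search black
api black
mailer gray
  mailer→billing: billing black — skip
  mailer→web: web black — skip
  mailer→metrics: metrics black — skip
  mailer→gateway: gateway black — skip
  mailer→api: api black — skip
  mailer→cdn: cdn black — skip
mailer black
Every edge goes to a white or black vertex — no back edge, so the graph is acyclic.

No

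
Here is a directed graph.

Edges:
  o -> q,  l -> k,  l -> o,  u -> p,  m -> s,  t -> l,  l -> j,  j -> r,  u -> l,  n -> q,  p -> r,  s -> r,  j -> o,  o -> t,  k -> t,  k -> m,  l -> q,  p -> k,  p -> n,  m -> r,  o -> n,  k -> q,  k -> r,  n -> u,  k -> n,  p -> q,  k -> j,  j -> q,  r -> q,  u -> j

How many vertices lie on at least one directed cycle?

8

A vertex is on a directed cycle iff it belongs to a strongly connected component of size ≥ 2 (or has a self-loop).
The vertices on cycles are {j, k, l, n, o, p, t, u} — 8 in total.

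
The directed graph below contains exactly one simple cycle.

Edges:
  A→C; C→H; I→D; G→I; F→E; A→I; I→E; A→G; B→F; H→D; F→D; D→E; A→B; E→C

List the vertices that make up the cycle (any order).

DFS with gray/black marking from C:
C gray
  H gray
    D gray
      E gray
        E→C: C is gray → back edge
Back edge closes the cycle C → H → D → E → C; its vertices are {C, D, E, H}.

C, D, E, H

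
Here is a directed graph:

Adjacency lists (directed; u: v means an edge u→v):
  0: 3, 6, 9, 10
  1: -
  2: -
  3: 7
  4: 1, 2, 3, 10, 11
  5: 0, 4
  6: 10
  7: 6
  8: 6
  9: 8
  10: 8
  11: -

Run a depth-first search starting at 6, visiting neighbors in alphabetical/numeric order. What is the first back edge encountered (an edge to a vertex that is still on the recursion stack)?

DFS from 6 (visiting neighbors in alphabetical/numeric order); mark gray on enter, black on exit:
6 gray
  10 gray
    8 gray
      8→6: 6 is gray → back edge
First back edge: 8 → 6.

8→6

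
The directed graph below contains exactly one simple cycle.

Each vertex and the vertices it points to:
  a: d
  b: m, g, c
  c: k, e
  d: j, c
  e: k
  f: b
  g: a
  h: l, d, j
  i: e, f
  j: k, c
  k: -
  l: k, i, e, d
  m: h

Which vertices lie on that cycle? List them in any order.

DFS with gray/black marking from b:
b gray
  m gray
    h gray
      l gray
        k gray
        k black
        i gray
          e gray
            e→k: k black — skip
          e black
          f gray
            f→b: b is gray → back edge
Back edge closes the cycle b → m → h → l → i → f → b; its vertices are {b, f, h, i, l, m}.

b, f, h, i, l, m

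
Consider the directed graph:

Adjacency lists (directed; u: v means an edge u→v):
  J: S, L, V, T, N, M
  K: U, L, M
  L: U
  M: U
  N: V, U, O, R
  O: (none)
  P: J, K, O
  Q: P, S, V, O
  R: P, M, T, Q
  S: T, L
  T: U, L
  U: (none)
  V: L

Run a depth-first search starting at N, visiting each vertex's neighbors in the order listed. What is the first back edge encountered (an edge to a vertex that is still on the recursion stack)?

J→N

DFS from N (visiting each vertex's neighbors in the order listed); mark gray on enter, black on exit:
N gray
  V gray
    L gray
      U gray
      U black
    L black
  V black
  N→U: U black — skip
  O gray
  O black
  R gray
    P gray
      J gray
        S gray
          T gray
            T→U: U black — skip
            T→L: L black — skip
          T black
          S→L: L black — skip
        S black
        J→L: L black — skip
        J→V: V black — skip
        J→T: T black — skip
        J→N: N is gray → back edge
First back edge: J → N.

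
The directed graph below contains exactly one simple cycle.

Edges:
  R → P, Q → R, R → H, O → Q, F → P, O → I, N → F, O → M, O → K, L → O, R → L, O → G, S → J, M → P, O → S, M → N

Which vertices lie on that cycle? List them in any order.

DFS with gray/black marking from O:
O gray
  K gray
  K black
  Q gray
    R gray
      L gray
        L→O: O is gray → back edge
Back edge closes the cycle O → Q → R → L → O; its vertices are {L, O, Q, R}.

L, O, Q, R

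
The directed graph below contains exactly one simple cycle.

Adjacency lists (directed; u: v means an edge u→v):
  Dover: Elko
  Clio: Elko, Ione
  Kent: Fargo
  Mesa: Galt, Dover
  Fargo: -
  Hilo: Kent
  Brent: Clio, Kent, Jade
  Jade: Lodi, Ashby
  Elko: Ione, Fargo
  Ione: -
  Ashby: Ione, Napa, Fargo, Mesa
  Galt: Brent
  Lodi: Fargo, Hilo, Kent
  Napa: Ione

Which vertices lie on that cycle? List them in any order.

Galt, Jade, Mesa, Ashby, Brent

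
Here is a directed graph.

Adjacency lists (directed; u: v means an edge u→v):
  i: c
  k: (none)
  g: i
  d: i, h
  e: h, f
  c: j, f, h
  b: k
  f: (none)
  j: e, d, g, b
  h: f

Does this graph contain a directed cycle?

Yes

DFS with white/gray/black marking, starting from e:
e gray
  h gray
    f gray
    f black
  h black
  e→f: f black — skip
e black
i gray
  c gray
    j gray
      j→e: e black — skip
      d gray
        d→i: i is gray → back edge
Back edge found, so a cycle exists: i → c → j → d → i.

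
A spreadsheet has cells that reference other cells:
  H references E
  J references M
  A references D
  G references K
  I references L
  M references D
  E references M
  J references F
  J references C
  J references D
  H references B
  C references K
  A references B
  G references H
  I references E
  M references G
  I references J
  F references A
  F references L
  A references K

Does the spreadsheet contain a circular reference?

Yes

DFS with white/gray/black marking, starting from F:
F gray
  L gray
  L black
  A gray
    B gray
    B black
    D gray
    D black
    K gray
    K black
  A black
F black
G gray
  G→K: K black — skip
  H gray
    E gray
      M gray
        M→G: G is gray → back edge
Back edge found, so a cycle exists: G → H → E → M → G.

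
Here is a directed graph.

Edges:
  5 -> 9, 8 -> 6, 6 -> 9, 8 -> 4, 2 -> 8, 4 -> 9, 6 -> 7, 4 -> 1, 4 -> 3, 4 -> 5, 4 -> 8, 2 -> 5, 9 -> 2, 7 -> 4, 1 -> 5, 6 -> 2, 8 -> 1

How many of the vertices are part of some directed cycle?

A vertex is on a directed cycle iff it belongs to a strongly connected component of size ≥ 2 (or has a self-loop).
The vertices on cycles are {1, 2, 4, 5, 6, 7, 8, 9} — 8 in total.

8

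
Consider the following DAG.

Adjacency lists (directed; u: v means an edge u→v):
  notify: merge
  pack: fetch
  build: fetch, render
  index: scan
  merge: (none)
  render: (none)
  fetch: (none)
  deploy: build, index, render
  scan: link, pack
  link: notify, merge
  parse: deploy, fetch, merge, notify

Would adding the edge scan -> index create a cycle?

Yes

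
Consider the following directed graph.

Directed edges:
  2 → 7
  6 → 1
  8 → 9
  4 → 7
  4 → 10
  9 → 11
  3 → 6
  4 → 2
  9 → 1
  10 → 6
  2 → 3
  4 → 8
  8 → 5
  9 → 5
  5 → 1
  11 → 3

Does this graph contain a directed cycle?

No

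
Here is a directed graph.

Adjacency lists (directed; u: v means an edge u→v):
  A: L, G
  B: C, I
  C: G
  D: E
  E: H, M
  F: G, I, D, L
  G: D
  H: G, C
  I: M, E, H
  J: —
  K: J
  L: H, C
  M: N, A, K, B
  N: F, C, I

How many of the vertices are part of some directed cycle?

A vertex is on a directed cycle iff it belongs to a strongly connected component of size ≥ 2 (or has a self-loop).
The vertices on cycles are {A, B, C, D, E, F, G, H, I, L, M, N} — 12 in total.

12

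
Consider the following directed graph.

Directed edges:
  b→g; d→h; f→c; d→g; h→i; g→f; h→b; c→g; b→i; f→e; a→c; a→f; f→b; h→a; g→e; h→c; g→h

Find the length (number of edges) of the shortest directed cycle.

For each vertex v, BFS finds the shortest path from v back to v.
The shortest such closed walk is g → h → b → g, length 3.

3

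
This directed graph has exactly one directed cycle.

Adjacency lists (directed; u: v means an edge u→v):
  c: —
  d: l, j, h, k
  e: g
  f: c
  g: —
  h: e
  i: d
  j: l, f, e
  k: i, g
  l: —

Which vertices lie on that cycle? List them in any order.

DFS with gray/black marking from i:
i gray
  d gray
    l gray
    l black
    j gray
      j→l: l black — skip
      f gray
        c gray
        c black
      f black
      e gray
        g gray
        g black
      e black
    j black
    h gray
      h→e: e black — skip
    h black
    k gray
      k→i: i is gray → back edge
Back edge closes the cycle i → d → k → i; its vertices are {d, i, k}.

d, i, k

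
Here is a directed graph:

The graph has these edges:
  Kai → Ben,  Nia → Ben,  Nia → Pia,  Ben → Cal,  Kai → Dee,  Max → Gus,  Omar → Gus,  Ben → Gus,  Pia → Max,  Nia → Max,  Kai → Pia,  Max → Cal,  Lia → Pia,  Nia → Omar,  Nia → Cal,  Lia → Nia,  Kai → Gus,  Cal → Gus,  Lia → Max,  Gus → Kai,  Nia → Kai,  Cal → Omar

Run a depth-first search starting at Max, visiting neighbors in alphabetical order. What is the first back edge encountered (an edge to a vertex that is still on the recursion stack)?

DFS from Max (visiting neighbors in alphabetical order); mark gray on enter, black on exit:
Max gray
  Cal gray
    Gus gray
      Kai gray
        Ben gray
          Ben→Cal: Cal is gray → back edge
First back edge: Ben → Cal.

Ben->Cal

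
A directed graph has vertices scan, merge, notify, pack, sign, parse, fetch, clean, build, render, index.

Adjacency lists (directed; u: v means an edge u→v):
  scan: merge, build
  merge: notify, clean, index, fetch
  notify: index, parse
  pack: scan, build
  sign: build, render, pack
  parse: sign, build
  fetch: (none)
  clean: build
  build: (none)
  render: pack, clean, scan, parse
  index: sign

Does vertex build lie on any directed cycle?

No

build lies on a cycle iff there is a path from build back to itself.
Exploring from build, it never reaches itself; equivalently, its strongly connected component is a singleton.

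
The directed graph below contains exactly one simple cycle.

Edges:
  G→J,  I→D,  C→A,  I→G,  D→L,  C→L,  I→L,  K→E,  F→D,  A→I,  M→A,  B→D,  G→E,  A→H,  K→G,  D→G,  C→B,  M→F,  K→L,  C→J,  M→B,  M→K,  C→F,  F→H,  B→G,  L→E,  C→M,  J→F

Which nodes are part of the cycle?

D, F, G, J

DFS with gray/black marking from J:
J gray
  F gray
    D gray
      G gray
        E gray
        E black
        G→J: J is gray → back edge
Back edge closes the cycle J → F → D → G → J; its vertices are {D, F, G, J}.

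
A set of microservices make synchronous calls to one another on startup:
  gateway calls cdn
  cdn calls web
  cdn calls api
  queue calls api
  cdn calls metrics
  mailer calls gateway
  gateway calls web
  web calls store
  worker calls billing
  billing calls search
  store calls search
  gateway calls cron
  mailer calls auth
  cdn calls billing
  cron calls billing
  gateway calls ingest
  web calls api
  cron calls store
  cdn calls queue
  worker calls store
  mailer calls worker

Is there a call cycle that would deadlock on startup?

No

DFS with white/gray/black marking, starting from cron:
cron gray
  store gray
    search gray
    search black
  store black
  billing gray
    billing→search: search black — skip
  billing black
cron black
worker gray
  worker→store: store black — skip
  worker→billing: billing black — skip
worker black
queue gray
  api gray
  api black
queue black
auth gray
auth black
mailer gray
  gateway gray
    ingest gray
    ingest black
    cdn gray
      cdn→billing: billing black — skip
      metrics gray
      metrics black
      cdn→api: api black — skip
      cdn→queue: queue black — skip
      web gray
        web→store: store black — skip
        web→api: api black — skip
      web black
    cdn black
    gateway→cron: cron black — skip
    gateway→web: web black — skip
  gateway black
  mailer→auth: auth black — skip
  mailer→worker: worker black — skip
mailer black
Every edge goes to a white or black vertex — no back edge, so the graph is acyclic.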